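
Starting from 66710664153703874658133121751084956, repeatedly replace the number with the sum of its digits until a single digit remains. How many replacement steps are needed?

66710664153703874658133121751084956 → 149 → 14 → 5 (3 steps)

3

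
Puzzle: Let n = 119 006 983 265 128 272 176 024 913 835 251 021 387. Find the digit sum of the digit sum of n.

6

First digit sum: 150.
1+5+0 = 6.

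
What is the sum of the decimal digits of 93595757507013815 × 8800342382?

93595757507013815 × 8800342382 = 823674711564368338404007330
Sum of its 27 digits: 106.

106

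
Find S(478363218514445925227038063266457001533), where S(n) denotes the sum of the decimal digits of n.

154

4+7+8+3+6+3+2+1+8+5+1+4+4+4+5+9+2+5+2+2+7+0+3+8+0+6+3+2+6+6+4+5+7+0+0+1+5+3+3 = 154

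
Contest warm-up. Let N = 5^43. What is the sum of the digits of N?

5^43 = 1136868377216160297393798828125
Sum of its 31 digits: 149.

149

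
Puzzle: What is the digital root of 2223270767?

2

2+2+2+3+2+7+0+7+6+7 = 38
3+8 = 11
1+1 = 2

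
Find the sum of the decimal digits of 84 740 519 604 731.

8+4+7+4+0+5+1+9+6+0+4+7+3+1 = 59

59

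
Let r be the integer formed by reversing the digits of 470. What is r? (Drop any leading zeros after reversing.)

74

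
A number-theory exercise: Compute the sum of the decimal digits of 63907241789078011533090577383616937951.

173

6+3+9+0+7+2+4+1+7+8+9+0+7+8+0+1+1+5+3+3+0+9+0+5+7+7+3+8+3+6+1+6+9+3+7+9+5+1 = 173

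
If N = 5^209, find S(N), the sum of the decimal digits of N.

5^209 = 121543267145725423967657501050393051574028362670335295568381183882611305352253582835623922326674094081190753702248485978998360224068164825439453125
Sum of its 147 digits: 623.

623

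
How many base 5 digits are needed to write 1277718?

1277718 in base 5 is 311341333, which has 9 digits.

9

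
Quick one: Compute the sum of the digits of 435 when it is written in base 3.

435 in base 3 is 121010.
Digit sum: 1+2+1+0+1+0 = 5.

5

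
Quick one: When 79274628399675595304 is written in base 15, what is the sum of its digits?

79274628399675595304 in base 15 is C108208EE14D9541E.
Digit sum: 12+1+0+8+2+0+8+14+14+1+4+13+9+5+4+1+14 = 110.

110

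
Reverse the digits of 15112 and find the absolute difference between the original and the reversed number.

Reverse of 15112 is 21151.
|15112 − 21151| = 6039

6039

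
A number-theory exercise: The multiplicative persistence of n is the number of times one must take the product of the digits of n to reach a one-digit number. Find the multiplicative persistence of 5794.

2

5794 → 1260 → 0 (2 steps)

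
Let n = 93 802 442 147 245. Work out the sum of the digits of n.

9+3+8+0+2+4+4+2+1+4+7+2+4+5 = 55

55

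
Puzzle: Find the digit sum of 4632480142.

4+6+3+2+4+8+0+1+4+2 = 34

34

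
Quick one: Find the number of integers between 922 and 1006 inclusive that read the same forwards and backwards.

The integers in [922, 1006] that read the same forwards and backwards: 929, 939, 949, 959, 969, 979, 989, 999, 1001.
9 qualify.

9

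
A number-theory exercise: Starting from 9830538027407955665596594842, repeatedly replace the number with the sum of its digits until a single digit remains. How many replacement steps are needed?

2

9830538027407955665596594842 → 144 → 9 (2 steps)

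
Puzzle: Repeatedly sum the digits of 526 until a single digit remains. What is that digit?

5+2+6 = 13
1+3 = 4
(Equivalently, 526 mod 9 = 4.)

4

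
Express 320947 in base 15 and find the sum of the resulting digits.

320947 in base 15 is 65167.
Digit sum: 6+5+1+6+7 = 25.

25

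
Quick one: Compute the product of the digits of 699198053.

0

6×9×9×1×9×8×0×5×3 = 0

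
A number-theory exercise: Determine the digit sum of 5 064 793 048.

5+0+6+4+7+9+3+0+4+8 = 46

46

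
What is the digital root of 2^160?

The digital root of n equals n mod 9 (or 9 when 9 | n), so we need 2^160 mod 9.
2^160 ≡ 7 (mod 9), so the digital root is 7.

7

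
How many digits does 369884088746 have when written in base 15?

10

369884088746 in base 15 is 994CA2584B, which has 10 digits.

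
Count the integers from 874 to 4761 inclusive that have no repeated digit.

1969

The integers in [874, 4761] that have no repeated digit: 874, 875, 876, 879, 890, 891, …, 4760, 4761.
1969 qualify.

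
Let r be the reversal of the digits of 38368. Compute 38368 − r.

Reverse of 38368 is 86383.
38368 − 86383 = -48015

-48015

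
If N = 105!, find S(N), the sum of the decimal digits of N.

648

105! = 1081396758240290900504101305800329649720646107774902579144176636573226531909905153326984536526808240339776398934872029657993872907813436816097280000000000000000000000000
Sum of its 169 digits: 648.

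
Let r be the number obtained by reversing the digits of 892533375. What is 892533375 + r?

1465868673

Reverse of 892533375 is 573335298.
892533375 + 573335298 = 1465868673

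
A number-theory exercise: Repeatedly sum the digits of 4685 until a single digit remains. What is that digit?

4+6+8+5 = 23
2+3 = 5

5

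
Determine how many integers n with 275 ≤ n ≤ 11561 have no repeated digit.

5396

The integers in [275, 11561] that have no repeated digit: 275, 276, 278, 279, 280, 281, …, 10986, 10987.
5396 qualify.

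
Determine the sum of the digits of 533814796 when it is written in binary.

16

533814796 in base 2 is 11111110100010101111000001100.
Digit sum: 1+1+1+1+1+1+1+0+1+0+0+0+1+0+1+0+1+1+1+1+0+0+0+0+0+1+1+0+0 = 16.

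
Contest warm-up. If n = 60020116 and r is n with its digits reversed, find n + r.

Reverse of 60020116 is 61102006.
60020116 + 61102006 = 121122122

121122122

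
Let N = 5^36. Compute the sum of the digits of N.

109

5^36 = 14551915228366851806640625
Sum of its 26 digits: 109.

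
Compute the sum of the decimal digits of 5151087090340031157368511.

5+1+5+1+0+8+7+0+9+0+3+4+0+0+3+1+1+5+7+3+6+8+5+1+1 = 84

84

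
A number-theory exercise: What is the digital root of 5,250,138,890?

5

5+2+5+0+1+3+8+8+9+0 = 41
4+1 = 5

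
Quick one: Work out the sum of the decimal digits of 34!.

34! = 295232799039604140847618609643520000000
Sum of its 39 digits: 144.

144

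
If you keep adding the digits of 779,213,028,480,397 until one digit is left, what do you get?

7

7+7+9+2+1+3+0+2+8+4+8+0+3+9+7 = 70
7+0 = 7
(Equivalently, 779,213,028,480,397 mod 9 = 7.)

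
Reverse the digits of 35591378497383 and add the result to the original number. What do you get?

73970865816936

Reverse of 35591378497383 is 38379487319553.
35591378497383 + 38379487319553 = 73970865816936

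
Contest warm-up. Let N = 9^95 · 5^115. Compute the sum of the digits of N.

747

9^95 · 5^115 = 1082901350624450407774903958199426525494173418429809985978126237631136662125426046959689054880424631703614786804240456092361538924413733031570927778375335037708282470703125
Sum of its 172 digits: 747.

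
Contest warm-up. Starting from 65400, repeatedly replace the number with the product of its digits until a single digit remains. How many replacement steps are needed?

65400 → 0 (1 step)

1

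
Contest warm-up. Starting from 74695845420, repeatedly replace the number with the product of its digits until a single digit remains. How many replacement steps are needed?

74695845420 → 0 (1 step)

1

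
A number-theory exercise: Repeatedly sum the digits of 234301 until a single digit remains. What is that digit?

4

2+3+4+3+0+1 = 13
1+3 = 4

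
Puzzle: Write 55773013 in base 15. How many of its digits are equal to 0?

55773013 in base 15 is 4D6A50D.
The digit 0 appears 1 time.

1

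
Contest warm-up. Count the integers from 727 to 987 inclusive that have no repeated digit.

The integers in [727, 987] that have no repeated digit: 728, 729, 730, 731, 732, 734, …, 986, 987.
194 qualify.

194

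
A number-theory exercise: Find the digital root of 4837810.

4+8+3+7+8+1+0 = 31
3+1 = 4

4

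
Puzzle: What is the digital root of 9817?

7

9+8+1+7 = 25
2+5 = 7
(Equivalently, 9817 mod 9 = 7.)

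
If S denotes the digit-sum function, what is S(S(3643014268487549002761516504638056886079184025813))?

11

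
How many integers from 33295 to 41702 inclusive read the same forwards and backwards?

The integers in [33295, 41702] that read the same forwards and backwards: 33333, 33433, 33533, 33633, 33733, 33833, …, 41514, 41614.
84 qualify.

84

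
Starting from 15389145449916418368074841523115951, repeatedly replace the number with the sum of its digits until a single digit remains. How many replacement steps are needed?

3

15389145449916418368074841523115951 → 155 → 11 → 2 (3 steps)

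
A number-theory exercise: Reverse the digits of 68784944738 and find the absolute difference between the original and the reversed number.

Reverse of 68784944738 is 83744948786.
|68784944738 − 83744948786| = 14960004048

14960004048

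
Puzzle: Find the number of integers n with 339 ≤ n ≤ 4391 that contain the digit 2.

1818

The integers in [339, 4391] that contain the digit 2: 342, 352, 362, 372, 382, 392, …, 4372, 4382.
1818 qualify.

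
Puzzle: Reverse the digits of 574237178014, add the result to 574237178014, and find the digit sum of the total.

62

Reversal of 574237178014 is 410871732475; 574237178014 + 410871732475 = 985108910489.
Digit sum of 985108910489: 9+8+5+1+0+8+9+1+0+4+8+9 = 62.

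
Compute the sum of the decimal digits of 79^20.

184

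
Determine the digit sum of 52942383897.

60

5+2+9+4+2+3+8+3+8+9+7 = 60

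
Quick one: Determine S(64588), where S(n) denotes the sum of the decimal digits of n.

6+4+5+8+8 = 31

31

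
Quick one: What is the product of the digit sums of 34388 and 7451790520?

1040

S(34388) = 3+4+3+8+8 = 26.
S(7451790520) = 7+4+5+1+7+9+0+5+2+0 = 40.
26 · 40 = 1040.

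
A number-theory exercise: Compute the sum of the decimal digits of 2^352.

2^352 = 9173994463960286046443283581208347763186259956673124494950355357547691504353939232280074212440502746218496
Sum of its 106 digits: 475.

475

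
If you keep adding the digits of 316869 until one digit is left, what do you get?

3+1+6+8+6+9 = 33
3+3 = 6

6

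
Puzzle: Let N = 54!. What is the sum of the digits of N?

261

54! = 230843697339241380472092742683027581083278564571807941132288000000000000
Sum of its 72 digits: 261.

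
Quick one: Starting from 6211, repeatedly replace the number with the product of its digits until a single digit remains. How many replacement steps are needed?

2

6211 → 12 → 2 (2 steps)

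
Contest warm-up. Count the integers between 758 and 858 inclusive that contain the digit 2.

The integers in [758, 858] that contain the digit 2: 762, 772, 782, 792, 802, 812, …, 842, 852.
19 qualify.

19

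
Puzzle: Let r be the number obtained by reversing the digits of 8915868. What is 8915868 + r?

17601066

Reverse of 8915868 is 8685198.
8915868 + 8685198 = 17601066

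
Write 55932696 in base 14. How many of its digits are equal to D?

55932696 in base 14 is 75DD8C8.
The digit D appears 2 times.

2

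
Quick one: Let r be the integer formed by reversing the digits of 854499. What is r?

Reversing 854499 gives 994458.

994458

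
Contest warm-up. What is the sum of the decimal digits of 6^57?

198

6^57 = 226267027688376192080197927193400943822503936
Sum of its 45 digits: 198.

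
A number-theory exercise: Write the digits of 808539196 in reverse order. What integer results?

691935808

Reversing 808539196 gives 691935808.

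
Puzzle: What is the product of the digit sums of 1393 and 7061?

S(1393) = 1+3+9+3 = 16.
S(7061) = 7+0+6+1 = 14.
16 · 14 = 224.

224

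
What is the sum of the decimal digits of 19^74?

388

19^74 = 42439129824447471520208553699316782082156065318222202558554334018390269381432740632277521846921
Sum of its 95 digits: 388.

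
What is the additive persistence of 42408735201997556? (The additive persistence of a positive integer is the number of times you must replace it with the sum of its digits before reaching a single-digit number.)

42408735201997556 → 77 → 14 → 5 (3 steps)

3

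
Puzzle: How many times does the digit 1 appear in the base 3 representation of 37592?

37592 in base 3 is 1220120022.
The digit 1 appears 2 times.

2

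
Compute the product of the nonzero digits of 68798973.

6×8×7×9×8×9×7×3 = 4572288

4572288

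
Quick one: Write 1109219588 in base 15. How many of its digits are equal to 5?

1109219588 in base 15 is 675A79C8.
The digit 5 appears 1 time.

1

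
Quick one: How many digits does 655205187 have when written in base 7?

655205187 in base 7 is 22144103130, which has 11 digits.

11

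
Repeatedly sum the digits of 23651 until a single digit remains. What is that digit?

2+3+6+5+1 = 17
1+7 = 8

8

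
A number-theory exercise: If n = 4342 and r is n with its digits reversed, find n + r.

6776

Reverse of 4342 is 2434.
4342 + 2434 = 6776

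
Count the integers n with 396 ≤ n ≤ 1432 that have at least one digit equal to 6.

The integers in [396, 1432] that have at least one digit equal to 6: 396, 406, 416, 426, 436, 446, …, 1416, 1426.
275 qualify.

275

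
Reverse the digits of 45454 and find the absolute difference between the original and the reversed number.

Reverse of 45454 is 45454.
|45454 − 45454| = 0

0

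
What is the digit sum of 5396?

23

5+3+9+6 = 23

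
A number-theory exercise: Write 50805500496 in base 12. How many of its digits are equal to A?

3

50805500496 in base 12 is 9A1A7AB380.
The digit A appears 3 times.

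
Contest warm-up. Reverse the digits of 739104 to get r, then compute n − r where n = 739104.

Reverse of 739104 is 401937.
739104 − 401937 = 337167

337167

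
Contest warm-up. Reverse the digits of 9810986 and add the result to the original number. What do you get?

Reverse of 9810986 is 6890189.
9810986 + 6890189 = 16701175

16701175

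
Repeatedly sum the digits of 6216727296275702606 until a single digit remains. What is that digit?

6+2+1+6+7+2+7+2+9+6+2+7+5+7+0+2+6+0+6 = 83
8+3 = 11
1+1 = 2
(Equivalently, 6216727296275702606 mod 9 = 2.)

2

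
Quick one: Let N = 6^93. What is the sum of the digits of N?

6^93 = 2333814241469732031952625840042216151324387397379954245052697639351484416
Sum of its 73 digits: 306.

306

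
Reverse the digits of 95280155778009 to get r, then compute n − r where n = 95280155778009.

Reverse of 95280155778009 is 90087755108259.
95280155778009 − 90087755108259 = 5192400669750

5192400669750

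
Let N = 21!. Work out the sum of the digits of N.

63

21! = 51090942171709440000
Sum of its 20 digits: 63.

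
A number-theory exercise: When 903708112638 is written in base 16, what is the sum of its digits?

903708112638 in base 16 is D2693376FE.
Digit sum: 13+2+6+9+3+3+7+6+15+14 = 78.

78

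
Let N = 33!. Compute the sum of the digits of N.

144

33! = 8683317618811886495518194401280000000
Sum of its 37 digits: 144.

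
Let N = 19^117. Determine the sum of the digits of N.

667

19^117 = 411311934911504016647150652529472419580747822916682050568615128490339424823289913811901963985338943711469268906636414510750463785047165942997047127939
Sum of its 150 digits: 667.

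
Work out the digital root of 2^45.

The digital root of n equals n mod 9 (or 9 when 9 | n), so we need 2^45 mod 9.
2^45 ≡ 8 (mod 9), so the digital root is 8.

8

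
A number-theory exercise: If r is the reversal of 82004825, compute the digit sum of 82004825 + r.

40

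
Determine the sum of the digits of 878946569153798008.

103

8+7+8+9+4+6+5+6+9+1+5+3+7+9+8+0+0+8 = 103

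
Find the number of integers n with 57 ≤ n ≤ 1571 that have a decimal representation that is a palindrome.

100

The integers in [57, 1571] that have a decimal representation that is a palindrome: 66, 77, 88, 99, 101, 111, …, 1441, 1551.
100 qualify.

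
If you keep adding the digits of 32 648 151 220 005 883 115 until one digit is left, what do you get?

2

3+2+6+4+8+1+5+1+2+2+0+0+0+5+8+8+3+1+1+5 = 65
6+5 = 11
1+1 = 2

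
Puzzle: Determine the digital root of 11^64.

7

The digital root of n equals n mod 9 (or 9 when 9 | n), so we need 11^64 mod 9.
11^64 ≡ 7 (mod 9), so the digital root is 7.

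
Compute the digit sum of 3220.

3+2+2+0 = 7

7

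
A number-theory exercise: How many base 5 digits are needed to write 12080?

12080 in base 5 is 341310, which has 6 digits.

6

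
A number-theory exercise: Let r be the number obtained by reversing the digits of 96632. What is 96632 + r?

120301

Reverse of 96632 is 23669.
96632 + 23669 = 120301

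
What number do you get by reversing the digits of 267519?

Reversing 267519 gives 915762.

915762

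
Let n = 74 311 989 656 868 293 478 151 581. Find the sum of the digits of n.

7+4+3+1+1+9+8+9+6+5+6+8+6+8+2+9+3+4+7+8+1+5+1+5+8+1 = 135

135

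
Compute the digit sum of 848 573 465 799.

75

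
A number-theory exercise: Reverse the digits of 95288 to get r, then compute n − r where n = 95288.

7029

Reverse of 95288 is 88259.
95288 − 88259 = 7029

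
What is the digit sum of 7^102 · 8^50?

7^102 · 8^50 = 226203557638204551780060211902240113504858745331833857729216656593476572085121348353729677591184295493805433094604574655780357144576
Sum of its 132 digits: 568.

568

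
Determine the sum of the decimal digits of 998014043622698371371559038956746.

9+9+8+0+1+4+0+4+3+6+2+2+6+9+8+3+7+1+3+7+1+5+5+9+0+3+8+9+5+6+7+4+6 = 160

160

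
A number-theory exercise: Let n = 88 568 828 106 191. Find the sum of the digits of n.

71

8+8+5+6+8+8+2+8+1+0+6+1+9+1 = 71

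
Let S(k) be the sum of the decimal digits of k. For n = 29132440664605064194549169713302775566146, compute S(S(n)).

11

First digit sum: 173.
1+7+3 = 11.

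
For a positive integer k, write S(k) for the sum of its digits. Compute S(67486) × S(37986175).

S(67486) = 6+7+4+8+6 = 31.
S(37986175) = 3+7+9+8+6+1+7+5 = 46.
31 · 46 = 1426.

1426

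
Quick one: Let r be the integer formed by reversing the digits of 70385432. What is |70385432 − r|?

46927125

Reverse of 70385432 is 23458307.
|70385432 − 23458307| = 46927125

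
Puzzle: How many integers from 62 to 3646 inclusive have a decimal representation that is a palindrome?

120

The integers in [62, 3646] that have a decimal representation that is a palindrome: 66, 77, 88, 99, 101, 111, …, 3443, 3553.
120 qualify.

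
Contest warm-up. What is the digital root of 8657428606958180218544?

8

8+6+5+7+4+2+8+6+0+6+9+5+8+1+8+0+2+1+8+5+4+4 = 107
1+0+7 = 8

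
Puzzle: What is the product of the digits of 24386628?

110592

2×4×3×8×6×6×2×8 = 110592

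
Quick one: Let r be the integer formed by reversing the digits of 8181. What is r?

Reversing 8181 gives 1818.

1818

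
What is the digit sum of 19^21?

19^21 = 714209495693373205673756419
Sum of its 27 digits: 127.

127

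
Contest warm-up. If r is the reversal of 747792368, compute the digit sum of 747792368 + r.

25

Reversal of 747792368 is 863297747; 747792368 + 863297747 = 1611090115.
Digit sum of 1611090115: 1+6+1+1+0+9+0+1+1+5 = 25.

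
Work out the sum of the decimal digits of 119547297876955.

1+1+9+5+4+7+2+9+7+8+7+6+9+5+5 = 85

85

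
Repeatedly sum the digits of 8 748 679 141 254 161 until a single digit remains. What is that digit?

8+7+4+8+6+7+9+1+4+1+2+5+4+1+6+1 = 74
7+4 = 11
1+1 = 2

2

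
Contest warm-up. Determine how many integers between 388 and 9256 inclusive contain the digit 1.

3146

The integers in [388, 9256] that contain the digit 1: 391, 401, 410, 411, 412, 413, …, 9241, 9251.
3146 qualify.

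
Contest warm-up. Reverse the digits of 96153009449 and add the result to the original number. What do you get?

190643044618

Reverse of 96153009449 is 94490035169.
96153009449 + 94490035169 = 190643044618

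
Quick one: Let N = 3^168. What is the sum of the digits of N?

3^168 = 143341119796678074027577337316118932770382415738332565090012937927177499182473761
Sum of its 81 digits: 360.

360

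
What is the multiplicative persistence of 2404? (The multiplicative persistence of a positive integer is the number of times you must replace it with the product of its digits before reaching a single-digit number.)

1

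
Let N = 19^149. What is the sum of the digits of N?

802

19^149 = 34220515064869830622217395484488611573241007744001424114372615902881200722891110230544118086486017487381036249281610201765891031204487835080659598388243869981268784460056579309586416186424579
Sum of its 191 digits: 802.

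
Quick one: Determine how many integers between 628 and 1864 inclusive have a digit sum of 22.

35

The integers in [628, 1864] that have a digit sum of 22: 679, 688, 697, 769, 778, 787, …, 1849, 1858.
35 qualify.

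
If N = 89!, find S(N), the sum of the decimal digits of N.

89! = 16507955160908461081216919262453619309839666236496541854913520707833171034378509739399912570787600662729080382999756800000000000000000000
Sum of its 137 digits: 549.

549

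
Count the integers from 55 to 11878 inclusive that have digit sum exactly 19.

The integers in [55, 11878] that have digit sum exactly 19: 199, 289, 298, 379, 388, 397, …, 11863, 11872.
767 qualify.

767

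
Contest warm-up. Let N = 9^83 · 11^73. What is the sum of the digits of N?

729

9^83 · 11^73 = 167414974104665144267464566093943674828950714869376893054369882552107860010125624073609885016705317249852359147192322424838082878731654267459924657577062899
Sum of its 156 digits: 729.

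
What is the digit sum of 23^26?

23^26 = 254052654154149545721997685422868689
Sum of its 36 digits: 178.

178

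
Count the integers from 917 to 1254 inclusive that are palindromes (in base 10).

12

The integers in [917, 1254] that are palindromes (in base 10): 919, 929, 939, 949, 959, 969, …, 1111, 1221.
12 qualify.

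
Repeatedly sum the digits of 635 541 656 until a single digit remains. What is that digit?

6+3+5+5+4+1+6+5+6 = 41
4+1 = 5
(Equivalently, 635 541 656 mod 9 = 5.)

5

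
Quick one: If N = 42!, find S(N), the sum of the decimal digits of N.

42! = 1405006117752879898543142606244511569936384000000000
Sum of its 52 digits: 189.

189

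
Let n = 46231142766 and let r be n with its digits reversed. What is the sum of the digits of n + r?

Reversal of 46231142766 is 66724113264; 46231142766 + 66724113264 = 112955256030.
Digit sum of 112955256030: 1+1+2+9+5+5+2+5+6+0+3+0 = 39.

39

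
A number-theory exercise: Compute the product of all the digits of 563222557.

5×6×3×2×2×2×5×5×7 = 126000

126000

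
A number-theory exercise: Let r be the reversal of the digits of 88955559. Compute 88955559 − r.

-6600429

Reverse of 88955559 is 95555988.
88955559 − 95555988 = -6600429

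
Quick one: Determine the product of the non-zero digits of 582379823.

725760

5×8×2×3×7×9×8×2×3 = 725760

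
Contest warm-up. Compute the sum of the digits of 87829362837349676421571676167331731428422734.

205

8+7+8+2+9+3+6+2+8+3+7+3+4+9+6+7+6+4+2+1+5+7+1+6+7+6+1+6+7+3+3+1+7+3+1+4+2+8+4+2+2+7+3+4 = 205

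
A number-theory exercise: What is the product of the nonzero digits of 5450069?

5×4×5×6×9 = 5400

5400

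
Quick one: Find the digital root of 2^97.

2

The digital root of n equals n mod 9 (or 9 when 9 | n), so we need 2^97 mod 9.
2^97 ≡ 2 (mod 9), so the digital root is 2.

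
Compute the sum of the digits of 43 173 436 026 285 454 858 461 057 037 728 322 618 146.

4+3+1+7+3+4+3+6+0+2+6+2+8+5+4+5+4+8+5+8+4+6+1+0+5+7+0+3+7+7+2+8+3+2+2+6+1+8+1+4+6 = 171

171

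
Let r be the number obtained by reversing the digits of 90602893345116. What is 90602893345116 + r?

151757233165725

Reverse of 90602893345116 is 61154339820609.
90602893345116 + 61154339820609 = 151757233165725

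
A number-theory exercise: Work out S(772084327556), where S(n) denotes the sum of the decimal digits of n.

56

7+7+2+0+8+4+3+2+7+5+5+6 = 56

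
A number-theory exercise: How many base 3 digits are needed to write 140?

140 in base 3 is 12012, which has 5 digits.

5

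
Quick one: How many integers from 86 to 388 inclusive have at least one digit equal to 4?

57

The integers in [86, 388] that have at least one digit equal to 4: 94, 104, 114, 124, 134, 140, …, 374, 384.
57 qualify.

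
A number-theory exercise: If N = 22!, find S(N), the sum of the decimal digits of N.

72

22! = 1124000727777607680000
Sum of its 22 digits: 72.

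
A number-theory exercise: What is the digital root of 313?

7

3+1+3 = 7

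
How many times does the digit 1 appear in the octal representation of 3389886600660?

3389886600660 in base 8 is 61250477112724.
The digit 1 appears 3 times.

3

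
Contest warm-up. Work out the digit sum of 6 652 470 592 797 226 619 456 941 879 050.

153

6+6+5+2+4+7+0+5+9+2+7+9+7+2+2+6+6+1+9+4+5+6+9+4+1+8+7+9+0+5+0 = 153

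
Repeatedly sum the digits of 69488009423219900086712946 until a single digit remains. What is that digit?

9

6+9+4+8+8+0+0+9+4+2+3+2+1+9+9+0+0+0+8+6+7+1+2+9+4+6 = 117
1+1+7 = 9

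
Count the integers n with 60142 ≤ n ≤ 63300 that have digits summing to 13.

85

The integers in [60142, 63300] that have digits summing to 13: 60142, 60151, 60160, 60205, 60214, 60223, …, 63211, 63220.
85 qualify.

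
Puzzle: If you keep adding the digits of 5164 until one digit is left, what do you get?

5+1+6+4 = 16
1+6 = 7

7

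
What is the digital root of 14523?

1+4+5+2+3 = 15
1+5 = 6

6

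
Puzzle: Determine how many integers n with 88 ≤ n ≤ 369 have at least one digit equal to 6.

The integers in [88, 369] that have at least one digit equal to 6: 96, 106, 116, 126, 136, 146, …, 368, 369.
55 qualify.

55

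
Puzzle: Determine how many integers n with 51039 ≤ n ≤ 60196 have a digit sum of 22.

604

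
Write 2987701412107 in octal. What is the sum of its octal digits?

41

2987701412107 in base 8 is 53364070320413.
Digit sum: 5+3+3+6+4+0+7+0+3+2+0+4+1+3 = 41.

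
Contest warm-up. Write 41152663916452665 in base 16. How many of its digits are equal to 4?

2

41152663916452665 in base 16 is 9234213A4D1B39.
The digit 4 appears 2 times.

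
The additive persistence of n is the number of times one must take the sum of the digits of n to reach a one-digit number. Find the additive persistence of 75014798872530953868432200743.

2

75014798872530953868432200743 → 130 → 4 (2 steps)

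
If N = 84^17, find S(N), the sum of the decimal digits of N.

84^17 = 516116642098754030145043477561344
Sum of its 33 digits: 126.

126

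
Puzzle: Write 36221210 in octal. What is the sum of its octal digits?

18

36221210 in base 8 is 212130432.
Digit sum: 2+1+2+1+3+0+4+3+2 = 18.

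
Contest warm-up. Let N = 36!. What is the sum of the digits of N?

36! = 371993326789901217467999448150835200000000
Sum of its 42 digits: 171.

171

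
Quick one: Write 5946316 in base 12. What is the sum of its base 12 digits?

5946316 in base 12 is 1BA91A4.
Digit sum: 1+11+10+9+1+10+4 = 46.

46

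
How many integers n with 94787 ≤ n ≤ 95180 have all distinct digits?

The integers in [94787, 95180] that have all distinct digits: 94801, 94802, 94803, 94805, 94806, 94807, …, 95178, 95180.
121 qualify.

121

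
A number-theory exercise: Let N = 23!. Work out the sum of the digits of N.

99

23! = 25852016738884976640000
Sum of its 23 digits: 99.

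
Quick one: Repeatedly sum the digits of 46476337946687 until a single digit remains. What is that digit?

4+6+4+7+6+3+3+7+9+4+6+6+8+7 = 80
8+0 = 8
(Equivalently, 46476337946687 mod 9 = 8.)

8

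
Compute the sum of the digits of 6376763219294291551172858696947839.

180

6+3+7+6+7+6+3+2+1+9+2+9+4+2+9+1+5+5+1+1+7+2+8+5+8+6+9+6+9+4+7+8+3+9 = 180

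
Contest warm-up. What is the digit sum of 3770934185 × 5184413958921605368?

3770934185 × 5184413958921605368 = 19550083826888667417270705080
Sum of its 29 digits: 131.

131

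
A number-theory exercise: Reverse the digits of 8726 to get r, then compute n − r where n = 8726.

2448

Reverse of 8726 is 6278.
8726 − 6278 = 2448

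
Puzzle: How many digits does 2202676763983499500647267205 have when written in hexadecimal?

23

2202676763983499500647267205 in base 16 is 71E02F2A3C433846466BB85, which has 23 digits.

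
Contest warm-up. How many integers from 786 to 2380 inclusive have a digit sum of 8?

The integers in [786, 2380] that have a digit sum of 8: 800, 1007, 1016, 1025, 1034, 1043, …, 2321, 2330.
59 qualify.

59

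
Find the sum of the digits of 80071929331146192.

66

8+0+0+7+1+9+2+9+3+3+1+1+4+6+1+9+2 = 66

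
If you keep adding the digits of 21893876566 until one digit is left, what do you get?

2+1+8+9+3+8+7+6+5+6+6 = 61
6+1 = 7

7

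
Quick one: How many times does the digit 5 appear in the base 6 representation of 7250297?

7250297 in base 6 is 415222105.
The digit 5 appears 2 times.

2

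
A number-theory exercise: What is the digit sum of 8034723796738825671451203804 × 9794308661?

8034723796738825671451203804 × 9794308661 = 78694564871141883828863665856393346444
Sum of its 38 digits: 201.

201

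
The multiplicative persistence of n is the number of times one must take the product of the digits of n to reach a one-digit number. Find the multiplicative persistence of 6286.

6286 → 576 → 210 → 0 (3 steps)

3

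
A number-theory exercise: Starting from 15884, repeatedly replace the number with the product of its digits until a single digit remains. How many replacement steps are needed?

15884 → 1280 → 0 (2 steps)

2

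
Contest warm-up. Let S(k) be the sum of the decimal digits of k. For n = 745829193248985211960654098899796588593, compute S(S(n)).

First digit sum: 221.
2+2+1 = 5.

5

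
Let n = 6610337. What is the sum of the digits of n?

26

6+6+1+0+3+3+7 = 26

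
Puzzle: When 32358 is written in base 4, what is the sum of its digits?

32358 in base 4 is 13321212.
Digit sum: 1+3+3+2+1+2+1+2 = 15.

15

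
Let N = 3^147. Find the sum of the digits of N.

3^147 = 13703277223523221219433362313025801636536040755174924956117940937101787
Sum of its 71 digits: 270.

270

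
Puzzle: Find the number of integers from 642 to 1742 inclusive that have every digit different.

613

The integers in [642, 1742] that have every digit different: 642, 643, 645, 647, 648, 649, …, 1740, 1742.
613 qualify.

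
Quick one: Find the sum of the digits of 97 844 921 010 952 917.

9+7+8+4+4+9+2+1+0+1+0+9+5+2+9+1+7 = 78

78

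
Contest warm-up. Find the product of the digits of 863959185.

8×6×3×9×5×9×1×8×5 = 2332800

2332800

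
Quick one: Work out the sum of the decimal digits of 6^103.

6^103 = 141116822676015315716885097706140489236023041462158252253303544735811382559113216
Sum of its 81 digits: 306.

306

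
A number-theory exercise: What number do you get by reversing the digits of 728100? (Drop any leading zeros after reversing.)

Reversing 728100 gives 1827.

1827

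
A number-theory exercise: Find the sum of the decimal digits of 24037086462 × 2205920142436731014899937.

183

24037086462 × 2205920142436731014899937 = 53023893192019058769786795947352894
Sum of its 35 digits: 183.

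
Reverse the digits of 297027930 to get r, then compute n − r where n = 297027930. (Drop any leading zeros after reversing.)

257307138

Reverse of 297027930 is 39720792.
297027930 − 39720792 = 257307138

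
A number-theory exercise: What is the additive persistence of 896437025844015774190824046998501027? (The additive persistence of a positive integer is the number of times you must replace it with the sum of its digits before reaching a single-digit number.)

3

896437025844015774190824046998501027 → 159 → 15 → 6 (3 steps)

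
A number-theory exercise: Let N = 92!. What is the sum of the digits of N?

540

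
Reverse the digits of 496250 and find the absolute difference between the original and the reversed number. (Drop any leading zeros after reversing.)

443556

Reverse of 496250 is 52694.
|496250 − 52694| = 443556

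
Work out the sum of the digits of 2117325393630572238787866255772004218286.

2+1+1+7+3+2+5+3+9+3+6+3+0+5+7+2+2+3+8+7+8+7+8+6+6+2+5+5+7+7+2+0+0+4+2+1+8+2+8+6 = 173

173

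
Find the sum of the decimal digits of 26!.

81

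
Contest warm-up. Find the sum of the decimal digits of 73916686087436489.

95

7+3+9+1+6+6+8+6+0+8+7+4+3+6+4+8+9 = 95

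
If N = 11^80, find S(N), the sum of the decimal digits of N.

409

11^80 = 204840021458546589812482594366668142542429986589197318528619143395036962199099876801
Sum of its 84 digits: 409.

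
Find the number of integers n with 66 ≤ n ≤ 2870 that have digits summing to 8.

The integers in [66, 2870] that have digits summing to 8: 71, 80, 107, 116, 125, 134, …, 2510, 2600.
102 qualify.

102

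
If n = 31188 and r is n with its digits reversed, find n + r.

119301

Reverse of 31188 is 88113.
31188 + 88113 = 119301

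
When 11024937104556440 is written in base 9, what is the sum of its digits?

11024937104556440 in base 9 is 58483050654406752.
Digit sum: 5+8+4+8+3+0+5+0+6+5+4+4+0+6+7+5+2 = 72.

72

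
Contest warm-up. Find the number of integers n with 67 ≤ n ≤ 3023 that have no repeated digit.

1694

The integers in [67, 3023] that have no repeated digit: 67, 68, 69, 70, 71, 72, …, 3019, 3021.
1694 qualify.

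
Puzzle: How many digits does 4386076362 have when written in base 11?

4386076362 in base 11 is 195090A0A8, which has 10 digits.

10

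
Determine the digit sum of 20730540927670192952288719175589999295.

2+0+7+3+0+5+4+0+9+2+7+6+7+0+1+9+2+9+5+2+2+8+8+7+1+9+1+7+5+5+8+9+9+9+9+2+9+5 = 193

193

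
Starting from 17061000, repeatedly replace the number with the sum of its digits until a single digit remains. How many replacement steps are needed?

2

17061000 → 15 → 6 (2 steps)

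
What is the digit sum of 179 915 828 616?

63

1+7+9+9+1+5+8+2+8+6+1+6 = 63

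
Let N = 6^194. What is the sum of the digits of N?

666

6^194 = 9148345846451204578124461838108147555362413094875030639049191506668229800017569852089166223867393203378189631916069312220388915477486180606653283434496
Sum of its 151 digits: 666.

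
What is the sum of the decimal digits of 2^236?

2^236 = 110427941548649020598956093796432407239217743554726184882600387580788736
Sum of its 72 digits: 337.

337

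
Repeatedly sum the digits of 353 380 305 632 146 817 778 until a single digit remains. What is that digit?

9

3+5+3+3+8+0+3+0+5+6+3+2+1+4+6+8+1+7+7+7+8 = 90
9+0 = 9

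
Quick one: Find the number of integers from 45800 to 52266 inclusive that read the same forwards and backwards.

65

The integers in [45800, 52266] that read the same forwards and backwards: 45854, 45954, 46064, 46164, 46264, 46364, …, 52125, 52225.
65 qualify.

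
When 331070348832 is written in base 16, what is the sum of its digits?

57

331070348832 in base 16 is 4D15549E20.
Digit sum: 4+13+1+5+5+4+9+14+2+0 = 57.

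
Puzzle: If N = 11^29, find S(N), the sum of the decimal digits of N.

11^29 = 1586309297171491574414436704891
Sum of its 31 digits: 140.

140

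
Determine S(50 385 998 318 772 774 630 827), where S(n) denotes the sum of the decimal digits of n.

5+0+3+8+5+9+9+8+3+1+8+7+7+2+7+7+4+6+3+0+8+2+7 = 119

119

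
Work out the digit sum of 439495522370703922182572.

4+3+9+4+9+5+5+2+2+3+7+0+7+0+3+9+2+2+1+8+2+5+7+2 = 101

101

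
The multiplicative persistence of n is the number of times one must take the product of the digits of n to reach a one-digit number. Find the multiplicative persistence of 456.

2

456 → 120 → 0 (2 steps)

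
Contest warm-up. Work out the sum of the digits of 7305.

15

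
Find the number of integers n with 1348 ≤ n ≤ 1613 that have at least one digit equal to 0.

The integers in [1348, 1613] that have at least one digit equal to 0: 1350, 1360, 1370, 1380, 1390, 1400, …, 1609, 1610.
54 qualify.

54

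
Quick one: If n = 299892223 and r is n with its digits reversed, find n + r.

622191215

Reverse of 299892223 is 322298992.
299892223 + 322298992 = 622191215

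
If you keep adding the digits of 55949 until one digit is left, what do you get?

5+5+9+4+9 = 32
3+2 = 5
(Equivalently, 55949 mod 9 = 5.)

5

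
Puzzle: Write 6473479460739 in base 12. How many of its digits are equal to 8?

6473479460739 in base 12 is 88672B20B943.
The digit 8 appears 2 times.

2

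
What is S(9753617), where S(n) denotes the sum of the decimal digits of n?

9+7+5+3+6+1+7 = 38

38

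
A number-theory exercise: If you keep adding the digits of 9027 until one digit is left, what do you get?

9

9+0+2+7 = 18
1+8 = 9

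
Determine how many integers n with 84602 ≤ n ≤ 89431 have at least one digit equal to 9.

The integers in [84602, 89431] that have at least one digit equal to 9: 84609, 84619, 84629, 84639, 84649, 84659, …, 89430, 89431.
1673 qualify.

1673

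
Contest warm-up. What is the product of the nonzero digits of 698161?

2592

6×9×8×1×6×1 = 2592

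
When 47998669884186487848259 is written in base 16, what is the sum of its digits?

139

47998669884186487848259 in base 16 is A2A035B0FD0BF7A7D43.
Digit sum: 10+2+10+0+3+5+11+0+15+13+0+11+15+7+10+7+13+4+3 = 139.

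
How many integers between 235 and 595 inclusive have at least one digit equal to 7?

The integers in [235, 595] that have at least one digit equal to 7: 237, 247, 257, 267, 270, 271, …, 579, 587.
72 qualify.

72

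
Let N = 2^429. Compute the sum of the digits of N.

593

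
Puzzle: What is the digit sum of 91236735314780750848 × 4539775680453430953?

91236735314780750848 × 4539775680453430953 = 414194312146008357074279567483064198144
Sum of its 39 digits: 162.

162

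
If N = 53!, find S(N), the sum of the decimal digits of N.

279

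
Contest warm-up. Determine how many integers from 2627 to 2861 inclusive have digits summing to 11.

The integers in [2627, 2861] that have digits summing to 11: 2630, 2702, 2711, 2720, 2801, 2810.
6 qualify.

6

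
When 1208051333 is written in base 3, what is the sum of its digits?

19

1208051333 in base 3 is 10010012011100212222.
Digit sum: 1+0+0+1+0+0+1+2+0+1+1+1+0+0+2+1+2+2+2+2 = 19.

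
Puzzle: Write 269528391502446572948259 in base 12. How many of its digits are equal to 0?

269528391502446572948259 in base 12 is 5A37923408486261146483.
The digit 0 appears 1 time.

1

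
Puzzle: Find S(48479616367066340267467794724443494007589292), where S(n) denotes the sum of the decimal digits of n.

215

4+8+4+7+9+6+1+6+3+6+7+0+6+6+3+4+0+2+6+7+4+6+7+7+9+4+7+2+4+4+4+3+4+9+4+0+0+7+5+8+9+2+9+2 = 215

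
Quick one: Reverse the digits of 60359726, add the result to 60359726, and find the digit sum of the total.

Reversal of 60359726 is 62795306; 60359726 + 62795306 = 123155032.
Digit sum of 123155032: 1+2+3+1+5+5+0+3+2 = 22.

22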